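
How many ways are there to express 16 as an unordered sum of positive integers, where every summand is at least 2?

55

A partial list (first 12 by largest part):
16
14,2
13,3
12,4
12,2,2
11,5
11,3,2
10,6
10,4,2
10,3,3
10,2,2,2
9,7
…and 43 more, for 55 total.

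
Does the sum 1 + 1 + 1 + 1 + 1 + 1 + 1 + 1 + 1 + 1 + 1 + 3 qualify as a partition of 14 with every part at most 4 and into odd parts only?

The parts sum to 14, and the condition 'no summand exceeds 4' holds; the condition 'every summand is odd' holds.

Yes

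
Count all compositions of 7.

64

Each of the 6 gaps between 7 units is either a break or not: 2^6 = 64.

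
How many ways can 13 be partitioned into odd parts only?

18

They are:
13
11+1+1
9+3+1
9+1+1+1+1
7+5+1
7+3+3
7+3+1+1+1
7+1+1+1+1+1+1
5+5+3
5+5+1+1+1
5+3+3+1+1
5+3+1+1+1+1+1
5+1+1+1+1+1+1+1+1
3+3+3+3+1
3+3+3+1+1+1+1
3+3+1+1+1+1+1+1+1
3+1+1+1+1+1+1+1+1+1+1
1+1+1+1+1+1+1+1+1+1+1+1+1
That's 18 in total.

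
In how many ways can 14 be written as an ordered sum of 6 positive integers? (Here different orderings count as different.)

1287

Place 5 bars in the 13 internal gaps of a row of 14 dots: C(13,5) = 1287.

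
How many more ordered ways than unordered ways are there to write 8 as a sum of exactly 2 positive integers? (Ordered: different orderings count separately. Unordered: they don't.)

3

Ordered (compositions into 2 parts): C(7,1) = 7.
Partitions of 8 into exactly 2 parts: 4.
Difference: 7 − 4 = 3.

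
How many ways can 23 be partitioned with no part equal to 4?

A full systematic count gives 765.

765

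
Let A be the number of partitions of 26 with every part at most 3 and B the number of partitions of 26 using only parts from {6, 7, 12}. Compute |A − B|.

68

Partitions of 26 with every part at most 3: 70.
Partitions of 26 using only parts from {6, 7, 12}: 2.
|70 − 2| = 68.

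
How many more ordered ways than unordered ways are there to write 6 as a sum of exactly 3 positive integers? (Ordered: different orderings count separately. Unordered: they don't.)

7

Ordered (compositions into 3 parts): C(5,2) = 10.
Partitions of 6 into exactly 3 parts: 3.
Difference: 10 − 3 = 7.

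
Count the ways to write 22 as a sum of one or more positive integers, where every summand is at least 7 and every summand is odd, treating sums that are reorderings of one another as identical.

They are:
15, 7
13, 9
11, 11

3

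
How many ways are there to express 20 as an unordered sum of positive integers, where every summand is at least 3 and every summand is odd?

10

Enumerating:
17, 3
15, 5
13, 7
11, 9
11, 3, 3, 3
9, 5, 3, 3
7, 7, 3, 3
7, 5, 5, 3
5, 5, 5, 5
5, 3, 3, 3, 3, 3
Counting gives 10.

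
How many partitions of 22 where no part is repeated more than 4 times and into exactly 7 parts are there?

Systematic enumeration (by largest part, then next-largest, …) yields 113.

113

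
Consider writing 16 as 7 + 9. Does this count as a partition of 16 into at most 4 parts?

Yes

The parts sum to 16, and the condition 'there are at most 4 summands' holds.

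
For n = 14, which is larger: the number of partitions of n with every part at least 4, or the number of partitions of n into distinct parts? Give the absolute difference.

Partitions of 14 with every part at least 4: 7.
Partitions of 14 into distinct parts: 22.
|7 − 22| = 15.

15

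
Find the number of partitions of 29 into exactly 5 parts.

333

A full systematic count gives 333.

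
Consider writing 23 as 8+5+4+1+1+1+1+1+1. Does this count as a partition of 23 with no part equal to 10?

The parts sum to 23, and the condition 'no summand equals 10' holds.

Yes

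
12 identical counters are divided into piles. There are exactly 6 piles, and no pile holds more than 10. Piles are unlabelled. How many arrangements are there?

11

Enumerating:
1 + 1 + 1 + 1 + 1 + 7
1 + 1 + 1 + 1 + 2 + 6
1 + 1 + 1 + 1 + 3 + 5
1 + 1 + 1 + 2 + 2 + 5
1 + 1 + 1 + 1 + 4 + 4
1 + 1 + 1 + 2 + 3 + 4
1 + 1 + 2 + 2 + 2 + 4
1 + 1 + 1 + 3 + 3 + 3
1 + 1 + 2 + 2 + 3 + 3
1 + 2 + 2 + 2 + 2 + 3
2 + 2 + 2 + 2 + 2 + 2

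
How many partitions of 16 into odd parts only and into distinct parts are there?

Enumerating:
15, 1
13, 3
11, 5
9, 7
7, 5, 3, 1
That's 5 in total.

5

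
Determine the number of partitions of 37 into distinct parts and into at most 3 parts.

115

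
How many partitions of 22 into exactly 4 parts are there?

84

Enumerating by decreasing first part gives 84 partitions in all.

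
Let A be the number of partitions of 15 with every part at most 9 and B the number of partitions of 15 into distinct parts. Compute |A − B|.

130

Partitions of 15 with every part at most 9: 157.
Partitions of 15 into distinct parts: 27.
|157 − 27| = 130.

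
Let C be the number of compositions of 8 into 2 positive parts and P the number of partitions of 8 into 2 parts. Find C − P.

3

Compositions: C(7,1) = 7.
Partitions of 8 into exactly 2 parts: 4.
Difference: 7 − 4 = 3.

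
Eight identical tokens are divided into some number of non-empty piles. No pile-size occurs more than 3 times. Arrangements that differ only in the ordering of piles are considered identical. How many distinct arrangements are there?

Listing the qualifying partitions of 8:
8
7,1
6,2
6,1,1
5,3
5,2,1
5,1,1,1
4,4
4,3,1
4,2,2
4,2,1,1
3,3,2
3,3,1,1
3,2,2,1
3,2,1,1,1
2,2,2,1,1
Counting gives 16.

16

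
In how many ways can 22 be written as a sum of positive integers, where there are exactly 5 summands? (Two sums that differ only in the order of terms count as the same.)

There are 119 such partitions.

119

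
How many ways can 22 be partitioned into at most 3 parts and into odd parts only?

6

Enumerating:
21 + 1
19 + 3
17 + 5
15 + 7
13 + 9
11 + 11
That's 6 in total.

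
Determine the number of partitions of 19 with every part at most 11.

Direct enumeration gives 445 partitions.

445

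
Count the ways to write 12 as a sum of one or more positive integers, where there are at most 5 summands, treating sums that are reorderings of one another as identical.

47

There are too many to list fully; the first 12 (by largest part) are:
12
11 + 1
10 + 2
10 + 1 + 1
9 + 3
9 + 2 + 1
9 + 1 + 1 + 1
8 + 4
8 + 3 + 1
8 + 2 + 2
8 + 2 + 1 + 1
8 + 1 + 1 + 1 + 1
…and 35 more, for 47 total.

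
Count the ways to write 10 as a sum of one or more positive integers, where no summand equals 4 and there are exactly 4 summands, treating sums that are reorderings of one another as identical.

The partitions of 10 that satisfy the conditions:
7, 1, 1, 1
6, 2, 1, 1
5, 3, 1, 1
5, 2, 2, 1
3, 3, 3, 1
3, 3, 2, 2
Counting gives 6.

6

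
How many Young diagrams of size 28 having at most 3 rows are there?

Direct enumeration gives 80 partitions.

80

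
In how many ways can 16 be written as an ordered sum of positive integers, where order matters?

32768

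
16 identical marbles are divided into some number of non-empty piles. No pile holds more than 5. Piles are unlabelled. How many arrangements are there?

Enumerating by decreasing first part gives 101 partitions in all.

101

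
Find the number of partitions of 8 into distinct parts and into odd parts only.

2

Enumerating:
7 + 1
5 + 3
That's 2 in total.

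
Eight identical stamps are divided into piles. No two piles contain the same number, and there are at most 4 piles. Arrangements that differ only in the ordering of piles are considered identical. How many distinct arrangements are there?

The partitions of 8 that satisfy the conditions:
8
7+1
6+2
5+3
5+2+1
4+3+1
Counting gives 6.

6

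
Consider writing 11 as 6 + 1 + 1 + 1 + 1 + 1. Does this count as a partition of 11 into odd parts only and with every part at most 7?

No

The parts sum to 11, and the condition 'every summand is odd' is violated.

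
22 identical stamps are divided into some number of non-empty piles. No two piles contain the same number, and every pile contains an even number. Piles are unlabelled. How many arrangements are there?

12

Listing the qualifying partitions of 22:
22
20 + 2
18 + 4
16 + 6
16 + 4 + 2
14 + 8
14 + 6 + 2
12 + 10
12 + 8 + 2
12 + 6 + 4
10 + 8 + 4
10 + 6 + 4 + 2
That's 12 in total.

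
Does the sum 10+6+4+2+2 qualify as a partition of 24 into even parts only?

Yes

The parts sum to 24, and the condition 'every summand is even' holds.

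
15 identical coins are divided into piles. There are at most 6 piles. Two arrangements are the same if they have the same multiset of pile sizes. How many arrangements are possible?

110

Counting exhaustively, 110 partitions satisfy the conditions.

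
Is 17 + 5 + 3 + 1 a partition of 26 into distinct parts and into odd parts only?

Yes

The parts sum to 26, and the condition 'all summands are distinct' holds; the condition 'every summand is odd' holds.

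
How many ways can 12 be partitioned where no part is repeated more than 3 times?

50

A partial list (first 12 by largest part):
12
11, 1
10, 2
10, 1, 1
9, 3
9, 2, 1
9, 1, 1, 1
8, 4
8, 3, 1
8, 2, 2
8, 2, 1, 1
7, 5
…and 38 more, for 50 total.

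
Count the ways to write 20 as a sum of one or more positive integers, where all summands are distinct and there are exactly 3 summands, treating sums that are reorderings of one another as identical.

24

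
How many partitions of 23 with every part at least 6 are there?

Enumerating:
23
17 + 6
16 + 7
15 + 8
14 + 9
13 + 10
12 + 11
11 + 6 + 6
10 + 7 + 6
9 + 8 + 6
9 + 7 + 7
8 + 8 + 7

12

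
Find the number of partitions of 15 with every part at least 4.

8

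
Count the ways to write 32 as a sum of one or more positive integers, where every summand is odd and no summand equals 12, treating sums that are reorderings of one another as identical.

390

Direct enumeration gives 390 partitions.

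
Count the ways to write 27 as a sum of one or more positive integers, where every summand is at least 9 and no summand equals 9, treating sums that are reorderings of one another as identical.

They are:
27
10, 17
11, 16
12, 15
13, 14

5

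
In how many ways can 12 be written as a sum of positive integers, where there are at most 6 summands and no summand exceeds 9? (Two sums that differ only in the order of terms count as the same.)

A partial list (first 12 by largest part):
9 + 3
9 + 2 + 1
9 + 1 + 1 + 1
8 + 4
8 + 3 + 1
8 + 2 + 2
8 + 2 + 1 + 1
8 + 1 + 1 + 1 + 1
7 + 5
7 + 4 + 1
7 + 3 + 2
7 + 3 + 1 + 1
…and 42 more, for 54 total.

54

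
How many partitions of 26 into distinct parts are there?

Direct enumeration gives 165 partitions.

165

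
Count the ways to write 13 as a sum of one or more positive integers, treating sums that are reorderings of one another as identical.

101

Systematic enumeration (by largest part, then next-largest, …) yields 101.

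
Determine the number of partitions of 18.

Counting exhaustively, 385 partitions satisfy the conditions.

385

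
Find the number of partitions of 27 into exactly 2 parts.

13

Enumerating:
26+1
25+2
24+3
23+4
22+5
21+6
20+7
19+8
18+9
17+10
16+11
15+12
14+13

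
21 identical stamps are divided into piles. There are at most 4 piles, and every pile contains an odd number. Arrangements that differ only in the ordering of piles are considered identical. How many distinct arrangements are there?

13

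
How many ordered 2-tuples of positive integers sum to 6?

5

By stars and bars with positive parts, the count is C(5,1) = 5.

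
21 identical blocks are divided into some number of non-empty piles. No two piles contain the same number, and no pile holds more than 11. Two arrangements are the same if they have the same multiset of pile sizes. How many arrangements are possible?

There are too many to list fully; the first 12 (by largest part) are:
11+10
11+9+1
11+8+2
11+7+3
11+7+2+1
11+6+4
11+6+3+1
11+5+4+1
11+5+3+2
11+4+3+2+1
10+9+2
10+8+3
…and 31 more, for 43 total.

43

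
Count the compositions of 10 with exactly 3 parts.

Equivalently, choose which 2 of the 9 gaps become plus signs: C(9,2) = 36.

36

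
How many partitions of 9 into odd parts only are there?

8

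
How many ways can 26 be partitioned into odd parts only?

A full systematic count gives 165.

165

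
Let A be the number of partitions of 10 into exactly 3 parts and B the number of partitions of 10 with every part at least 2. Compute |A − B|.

Partitions of 10 into exactly 3 parts: 8.
Partitions of 10 with every part at least 2: 12.
|8 − 12| = 4.

4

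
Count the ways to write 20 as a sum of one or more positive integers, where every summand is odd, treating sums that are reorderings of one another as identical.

There are too many to list fully; the first 12 (by largest part) are:
1 + 19
3 + 17
1 + 1 + 1 + 17
5 + 15
1 + 1 + 3 + 15
1 + 1 + 1 + 1 + 1 + 15
7 + 13
1 + 1 + 5 + 13
1 + 3 + 3 + 13
1 + 1 + 1 + 1 + 3 + 13
1 + 1 + 1 + 1 + 1 + 1 + 1 + 13
9 + 11
…and 52 more, for 64 total.

64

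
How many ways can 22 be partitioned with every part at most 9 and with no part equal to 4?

Enumerating by decreasing first part gives 414 partitions in all.

414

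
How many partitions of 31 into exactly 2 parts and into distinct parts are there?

15

Enumerating:
30 + 1
29 + 2
28 + 3
27 + 4
26 + 5
25 + 6
24 + 7
23 + 8
22 + 9
21 + 10
20 + 11
19 + 12
18 + 13
17 + 14
16 + 15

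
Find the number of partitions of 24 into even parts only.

Enumerating by decreasing first part gives 77 partitions in all.

77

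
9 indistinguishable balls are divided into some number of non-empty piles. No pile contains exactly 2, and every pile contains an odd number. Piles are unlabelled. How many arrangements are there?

8

Listing the qualifying partitions of 9:
9
1,1,7
1,3,5
1,1,1,1,5
3,3,3
1,1,1,3,3
1,1,1,1,1,1,3
1,1,1,1,1,1,1,1,1
That's 8 in total.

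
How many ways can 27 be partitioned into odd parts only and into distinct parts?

14

They are:
27
1, 3, 23
1, 5, 21
1, 7, 19
3, 5, 19
1, 9, 17
3, 7, 17
1, 11, 15
3, 9, 15
5, 7, 15
3, 11, 13
5, 9, 13
7, 9, 11
1, 3, 5, 7, 11
Counting gives 14.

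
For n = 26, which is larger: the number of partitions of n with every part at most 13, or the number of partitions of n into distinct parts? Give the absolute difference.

Partitions of 26 with every part at most 13: 2164.
Partitions of 26 into distinct parts: 165.
|2164 − 165| = 1999.

1999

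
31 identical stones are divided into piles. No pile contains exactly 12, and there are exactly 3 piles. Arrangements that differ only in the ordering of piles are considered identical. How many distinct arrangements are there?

71

Direct enumeration gives 71 partitions.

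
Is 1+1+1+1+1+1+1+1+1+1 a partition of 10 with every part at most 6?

The parts sum to 10, and the condition 'no summand exceeds 6' holds.

Yes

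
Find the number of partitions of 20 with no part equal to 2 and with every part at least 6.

8

Listing the qualifying partitions of 20:
20
6+14
7+13
8+12
9+11
10+10
6+6+8
6+7+7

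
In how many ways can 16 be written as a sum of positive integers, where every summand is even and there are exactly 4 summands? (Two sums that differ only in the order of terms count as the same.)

Listing the qualifying partitions of 16:
10,2,2,2
8,4,2,2
6,6,2,2
6,4,4,2
4,4,4,4

5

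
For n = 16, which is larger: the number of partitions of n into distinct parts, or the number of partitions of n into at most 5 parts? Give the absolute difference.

69

Partitions of 16 into distinct parts: 32.
Partitions of 16 into at most 5 parts: 101.
|32 − 101| = 69.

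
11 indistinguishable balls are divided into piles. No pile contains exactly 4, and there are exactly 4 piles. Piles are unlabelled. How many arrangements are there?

7

Enumerating:
8+1+1+1
7+2+1+1
6+3+1+1
6+2+2+1
5+3+2+1
5+2+2+2
3+3+3+2
That's 7 in total.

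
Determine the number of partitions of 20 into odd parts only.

64

A partial list (first 12 by largest part):
19 + 1
17 + 3
17 + 1 + 1 + 1
15 + 5
15 + 3 + 1 + 1
15 + 1 + 1 + 1 + 1 + 1
13 + 7
13 + 5 + 1 + 1
13 + 3 + 3 + 1
13 + 3 + 1 + 1 + 1 + 1
13 + 1 + 1 + 1 + 1 + 1 + 1 + 1
11 + 9
…and 52 more, for 64 total.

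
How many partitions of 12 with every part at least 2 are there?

Enumerating:
12
10, 2
9, 3
8, 4
8, 2, 2
7, 5
7, 3, 2
6, 6
6, 4, 2
6, 3, 3
6, 2, 2, 2
5, 5, 2
5, 4, 3
5, 3, 2, 2
4, 4, 4
4, 4, 2, 2
4, 3, 3, 2
4, 2, 2, 2, 2
3, 3, 3, 3
3, 3, 2, 2, 2
2, 2, 2, 2, 2, 2
That's 21 in total.

21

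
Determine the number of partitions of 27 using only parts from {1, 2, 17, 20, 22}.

27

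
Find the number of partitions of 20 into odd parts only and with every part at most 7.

34

A partial list (first 12 by largest part):
7, 7, 5, 1
7, 7, 3, 3
7, 7, 3, 1, 1, 1
7, 7, 1, 1, 1, 1, 1, 1
7, 5, 5, 3
7, 5, 5, 1, 1, 1
7, 5, 3, 3, 1, 1
7, 5, 3, 1, 1, 1, 1, 1
7, 5, 1, 1, 1, 1, 1, 1, 1, 1
7, 3, 3, 3, 3, 1
7, 3, 3, 3, 1, 1, 1, 1
7, 3, 3, 1, 1, 1, 1, 1, 1, 1
…and 22 more, for 34 total.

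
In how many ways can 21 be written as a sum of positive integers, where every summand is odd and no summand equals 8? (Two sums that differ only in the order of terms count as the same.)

A full systematic count gives 76.

76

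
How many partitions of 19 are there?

490

Counting exhaustively, 490 partitions satisfy the conditions.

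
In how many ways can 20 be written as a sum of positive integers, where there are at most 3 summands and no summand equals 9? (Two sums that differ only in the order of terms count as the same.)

38

A partial list (first 12 by largest part):
20
19,1
18,2
18,1,1
17,3
17,2,1
16,4
16,3,1
16,2,2
15,5
15,4,1
15,3,2
…and 26 more, for 38 total.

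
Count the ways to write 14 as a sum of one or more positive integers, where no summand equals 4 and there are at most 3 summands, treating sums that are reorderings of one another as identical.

18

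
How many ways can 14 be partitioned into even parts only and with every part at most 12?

14

They are:
12,2
10,4
10,2,2
8,6
8,4,2
8,2,2,2
6,6,2
6,4,4
6,4,2,2
6,2,2,2,2
4,4,4,2
4,4,2,2,2
4,2,2,2,2,2
2,2,2,2,2,2,2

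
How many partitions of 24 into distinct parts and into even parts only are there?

15

Enumerating:
24
22, 2
20, 4
18, 6
18, 4, 2
16, 8
16, 6, 2
14, 10
14, 8, 2
14, 6, 4
12, 10, 2
12, 8, 4
12, 6, 4, 2
10, 8, 6
10, 8, 4, 2
Counting gives 15.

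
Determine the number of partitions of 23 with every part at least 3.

Systematic enumeration (by largest part, then next-largest, …) yields 88.

88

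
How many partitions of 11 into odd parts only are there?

12

The partitions of 11 that satisfy the conditions:
11
1, 1, 9
1, 3, 7
1, 1, 1, 1, 7
1, 5, 5
3, 3, 5
1, 1, 1, 3, 5
1, 1, 1, 1, 1, 1, 5
1, 1, 3, 3, 3
1, 1, 1, 1, 1, 3, 3
1, 1, 1, 1, 1, 1, 1, 1, 3
1, 1, 1, 1, 1, 1, 1, 1, 1, 1, 1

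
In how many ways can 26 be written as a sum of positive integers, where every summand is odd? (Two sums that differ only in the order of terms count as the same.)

165

A full systematic count gives 165.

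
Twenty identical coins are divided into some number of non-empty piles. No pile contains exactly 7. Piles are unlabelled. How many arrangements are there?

526

Direct enumeration gives 526 partitions.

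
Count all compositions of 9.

256

There are 8 gaps and each independently is a cut or not, giving 2^8 = 256.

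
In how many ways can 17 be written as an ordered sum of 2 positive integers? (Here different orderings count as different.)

By stars and bars with positive parts, the count is C(16,1) = 16.

16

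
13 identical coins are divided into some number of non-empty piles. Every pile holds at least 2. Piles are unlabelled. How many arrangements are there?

24

They are:
13
11, 2
10, 3
9, 4
9, 2, 2
8, 5
8, 3, 2
7, 6
7, 4, 2
7, 3, 3
7, 2, 2, 2
6, 5, 2
6, 4, 3
6, 3, 2, 2
5, 5, 3
5, 4, 4
5, 4, 2, 2
5, 3, 3, 2
5, 2, 2, 2, 2
4, 4, 3, 2
4, 3, 3, 3
4, 3, 2, 2, 2
3, 3, 3, 2, 2
3, 2, 2, 2, 2, 2
That's 24 in total.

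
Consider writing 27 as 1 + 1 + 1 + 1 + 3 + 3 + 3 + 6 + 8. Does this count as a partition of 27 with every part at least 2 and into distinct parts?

The parts sum to 27, and the condition 'every summand is at least 2' is violated.

No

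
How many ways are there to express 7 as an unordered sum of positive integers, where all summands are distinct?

Listing the qualifying partitions of 7:
7
6 + 1
5 + 2
4 + 3
4 + 2 + 1

5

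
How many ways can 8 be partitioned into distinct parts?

They are:
8
7+1
6+2
5+3
5+2+1
4+3+1
That's 6 in total.

6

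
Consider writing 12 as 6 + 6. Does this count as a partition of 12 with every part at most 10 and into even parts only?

Yes

The parts sum to 12, and the condition 'no summand exceeds 10' holds; the condition 'every summand is even' holds.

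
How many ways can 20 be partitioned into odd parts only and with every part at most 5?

20

Listing the qualifying partitions of 20:
5 + 5 + 5 + 5
1 + 1 + 3 + 5 + 5 + 5
1 + 1 + 1 + 1 + 1 + 5 + 5 + 5
1 + 3 + 3 + 3 + 5 + 5
1 + 1 + 1 + 1 + 3 + 3 + 5 + 5
1 + 1 + 1 + 1 + 1 + 1 + 1 + 3 + 5 + 5
1 + 1 + 1 + 1 + 1 + 1 + 1 + 1 + 1 + 1 + 5 + 5
3 + 3 + 3 + 3 + 3 + 5
1 + 1 + 1 + 3 + 3 + 3 + 3 + 5
1 + 1 + 1 + 1 + 1 + 1 + 3 + 3 + 3 + 5
1 + 1 + 1 + 1 + 1 + 1 + 1 + 1 + 1 + 3 + 3 + 5
1 + 1 + 1 + 1 + 1 + 1 + 1 + 1 + 1 + 1 + 1 + 1 + 3 + 5
1 + 1 + 1 + 1 + 1 + 1 + 1 + 1 + 1 + 1 + 1 + 1 + 1 + 1 + 1 + 5
1 + 1 + 3 + 3 + 3 + 3 + 3 + 3
1 + 1 + 1 + 1 + 1 + 3 + 3 + 3 + 3 + 3
1 + 1 + 1 + 1 + 1 + 1 + 1 + 1 + 3 + 3 + 3 + 3
1 + 1 + 1 + 1 + 1 + 1 + 1 + 1 + 1 + 1 + 1 + 3 + 3 + 3
1 + 1 + 1 + 1 + 1 + 1 + 1 + 1 + 1 + 1 + 1 + 1 + 1 + 1 + 3 + 3
1 + 1 + 1 + 1 + 1 + 1 + 1 + 1 + 1 + 1 + 1 + 1 + 1 + 1 + 1 + 1 + 1 + 3
1 + 1 + 1 + 1 + 1 + 1 + 1 + 1 + 1 + 1 + 1 + 1 + 1 + 1 + 1 + 1 + 1 + 1 + 1 + 1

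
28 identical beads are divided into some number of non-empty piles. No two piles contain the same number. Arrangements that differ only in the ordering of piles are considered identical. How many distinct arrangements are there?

222

Systematic enumeration (by largest part, then next-largest, …) yields 222.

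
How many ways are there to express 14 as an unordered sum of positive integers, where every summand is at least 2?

34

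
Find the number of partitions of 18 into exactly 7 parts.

A partial list (first 12 by largest part):
1+1+1+1+1+1+12
1+1+1+1+1+2+11
1+1+1+1+1+3+10
1+1+1+1+2+2+10
1+1+1+1+1+4+9
1+1+1+1+2+3+9
1+1+1+2+2+2+9
1+1+1+1+1+5+8
1+1+1+1+2+4+8
1+1+1+1+3+3+8
1+1+1+2+2+3+8
1+1+2+2+2+2+8
…and 37 more, for 49 total.

49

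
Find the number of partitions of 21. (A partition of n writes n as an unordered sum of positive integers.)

A full systematic count gives 792.

792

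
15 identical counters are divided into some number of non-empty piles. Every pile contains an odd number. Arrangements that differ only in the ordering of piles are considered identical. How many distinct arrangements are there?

27

A partial list (first 12 by largest part):
15
1, 1, 13
1, 3, 11
1, 1, 1, 1, 11
1, 5, 9
3, 3, 9
1, 1, 1, 3, 9
1, 1, 1, 1, 1, 1, 9
1, 7, 7
3, 5, 7
1, 1, 1, 5, 7
1, 1, 3, 3, 7
…and 15 more, for 27 total.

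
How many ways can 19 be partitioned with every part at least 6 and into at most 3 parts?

6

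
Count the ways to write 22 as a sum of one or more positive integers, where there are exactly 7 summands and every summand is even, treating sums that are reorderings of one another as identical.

5

Listing the qualifying partitions of 22:
10+2+2+2+2+2+2
8+4+2+2+2+2+2
6+6+2+2+2+2+2
6+4+4+2+2+2+2
4+4+4+4+2+2+2
That's 5 in total.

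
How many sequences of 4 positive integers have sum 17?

560

By stars and bars with positive parts, the count is C(16,3) = 560.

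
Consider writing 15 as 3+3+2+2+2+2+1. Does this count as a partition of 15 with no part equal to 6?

The parts sum to 15, and the condition 'no summand equals 6' holds.

Yes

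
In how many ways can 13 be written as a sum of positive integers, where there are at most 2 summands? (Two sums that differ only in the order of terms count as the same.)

7

The partitions of 13 that satisfy the conditions:
13
12 + 1
11 + 2
10 + 3
9 + 4
8 + 5
7 + 6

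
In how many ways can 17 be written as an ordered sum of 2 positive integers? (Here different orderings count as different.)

16

By stars and bars with positive parts, the count is C(16,1) = 16.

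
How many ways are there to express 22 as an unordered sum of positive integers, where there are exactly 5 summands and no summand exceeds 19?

Direct enumeration gives 119 partitions.

119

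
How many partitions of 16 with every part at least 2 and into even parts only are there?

22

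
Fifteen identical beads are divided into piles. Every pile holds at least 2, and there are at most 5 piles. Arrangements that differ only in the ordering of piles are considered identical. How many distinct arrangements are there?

37

A partial list (first 12 by largest part):
15
2, 13
3, 12
4, 11
2, 2, 11
5, 10
2, 3, 10
6, 9
2, 4, 9
3, 3, 9
2, 2, 2, 9
7, 8
…and 25 more, for 37 total.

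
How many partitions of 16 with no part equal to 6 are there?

189

Systematic enumeration (by largest part, then next-largest, …) yields 189.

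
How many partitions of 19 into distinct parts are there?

54

A partial list (first 12 by largest part):
19
18 + 1
17 + 2
16 + 3
16 + 2 + 1
15 + 4
15 + 3 + 1
14 + 5
14 + 4 + 1
14 + 3 + 2
13 + 6
13 + 5 + 1
…and 42 more, for 54 total.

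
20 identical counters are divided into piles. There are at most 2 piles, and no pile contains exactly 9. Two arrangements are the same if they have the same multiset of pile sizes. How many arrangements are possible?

10

They are:
20
1+19
2+18
3+17
4+16
5+15
6+14
7+13
8+12
10+10
Counting gives 10.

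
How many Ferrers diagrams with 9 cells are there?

There are too many to list fully; the first 12 (by largest part) are:
9
8,1
7,2
7,1,1
6,3
6,2,1
6,1,1,1
5,4
5,3,1
5,2,2
5,2,1,1
5,1,1,1,1
…and 18 more, for 30 total.

30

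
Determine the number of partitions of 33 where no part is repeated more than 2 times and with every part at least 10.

They are:
33
23,10
22,11
21,12
20,13
19,14
18,15
17,16
13,10,10
12,11,10
That's 10 in total.

10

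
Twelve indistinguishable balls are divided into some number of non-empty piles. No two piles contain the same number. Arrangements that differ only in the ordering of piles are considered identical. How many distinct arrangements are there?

Enumerating:
12
11,1
10,2
9,3
9,2,1
8,4
8,3,1
7,5
7,4,1
7,3,2
6,5,1
6,4,2
6,3,2,1
5,4,3
5,4,2,1
That's 15 in total.

15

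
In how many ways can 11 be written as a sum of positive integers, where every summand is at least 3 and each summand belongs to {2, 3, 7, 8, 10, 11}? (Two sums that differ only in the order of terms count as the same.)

2

Listing the qualifying partitions of 11:
11
8, 3
Counting gives 2.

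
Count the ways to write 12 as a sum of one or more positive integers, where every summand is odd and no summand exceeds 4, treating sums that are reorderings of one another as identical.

5

Enumerating:
3, 3, 3, 3
3, 3, 3, 1, 1, 1
3, 3, 1, 1, 1, 1, 1, 1
3, 1, 1, 1, 1, 1, 1, 1, 1, 1
1, 1, 1, 1, 1, 1, 1, 1, 1, 1, 1, 1
That's 5 in total.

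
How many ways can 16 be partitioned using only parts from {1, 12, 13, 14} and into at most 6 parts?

3

Listing the qualifying partitions of 16:
1 + 1 + 14
1 + 1 + 1 + 13
1 + 1 + 1 + 1 + 12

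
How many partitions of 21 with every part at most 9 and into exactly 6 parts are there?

There are 81 such partitions.

81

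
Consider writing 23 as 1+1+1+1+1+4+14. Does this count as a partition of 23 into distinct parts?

No

The parts sum to 23, and the condition 'all summands are distinct' is violated.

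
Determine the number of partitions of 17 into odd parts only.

There are too many to list fully; the first 12 (by largest part) are:
17
15,1,1
13,3,1
13,1,1,1,1
11,5,1
11,3,3
11,3,1,1,1
11,1,1,1,1,1,1
9,7,1
9,5,3
9,5,1,1,1
9,3,3,1,1
…and 26 more, for 38 total.

38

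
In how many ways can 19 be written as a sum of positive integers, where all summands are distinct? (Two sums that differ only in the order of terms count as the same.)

A partial list (first 12 by largest part):
19
18, 1
17, 2
16, 3
16, 2, 1
15, 4
15, 3, 1
14, 5
14, 4, 1
14, 3, 2
13, 6
13, 5, 1
…and 42 more, for 54 total.

54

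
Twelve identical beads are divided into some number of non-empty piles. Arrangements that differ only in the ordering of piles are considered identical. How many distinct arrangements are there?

Direct enumeration gives 77 partitions.

77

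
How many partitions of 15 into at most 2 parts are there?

8

Listing the qualifying partitions of 15:
15
14, 1
13, 2
12, 3
11, 4
10, 5
9, 6
8, 7
That's 8 in total.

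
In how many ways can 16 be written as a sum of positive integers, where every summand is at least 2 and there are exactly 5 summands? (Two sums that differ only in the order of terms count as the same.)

10

Listing the qualifying partitions of 16:
2,2,2,2,8
2,2,2,3,7
2,2,2,4,6
2,2,3,3,6
2,2,2,5,5
2,2,3,4,5
2,3,3,3,5
2,2,4,4,4
2,3,3,4,4
3,3,3,3,4
Counting gives 10.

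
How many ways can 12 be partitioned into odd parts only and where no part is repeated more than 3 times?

The partitions of 12 that satisfy the conditions:
1,11
3,9
1,1,1,9
5,7
1,1,3,7
1,1,5,5
1,3,3,5
1,1,1,3,3,3
That's 8 in total.

8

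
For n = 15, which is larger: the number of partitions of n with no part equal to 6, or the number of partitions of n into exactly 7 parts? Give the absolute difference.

125

Partitions of 15 with no part equal to 6: 146.
Partitions of 15 into exactly 7 parts: 21.
|146 − 21| = 125.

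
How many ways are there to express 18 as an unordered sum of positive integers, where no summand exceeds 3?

37

There are too many to list fully; the first 12 (by largest part) are:
3+3+3+3+3+3
3+3+3+3+3+2+1
3+3+3+3+3+1+1+1
3+3+3+3+2+2+2
3+3+3+3+2+2+1+1
3+3+3+3+2+1+1+1+1
3+3+3+3+1+1+1+1+1+1
3+3+3+2+2+2+2+1
3+3+3+2+2+2+1+1+1
3+3+3+2+2+1+1+1+1+1
3+3+3+2+1+1+1+1+1+1+1
3+3+3+1+1+1+1+1+1+1+1+1
…and 25 more, for 37 total.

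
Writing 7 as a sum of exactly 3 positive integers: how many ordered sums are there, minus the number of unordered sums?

Compositions: C(6,2) = 15.
Partitions of 7 into exactly 3 parts: 4.
Difference: 15 − 4 = 11.

11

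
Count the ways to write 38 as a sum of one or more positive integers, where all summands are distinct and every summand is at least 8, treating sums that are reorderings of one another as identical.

There are too many to list fully; the first 12 (by largest part) are:
38
30 + 8
29 + 9
28 + 10
27 + 11
26 + 12
25 + 13
24 + 14
23 + 15
22 + 16
21 + 17
21 + 9 + 8
…and 17 more, for 29 total.

29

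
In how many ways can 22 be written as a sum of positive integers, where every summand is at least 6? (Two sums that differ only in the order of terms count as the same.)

Listing the qualifying partitions of 22:
22
6,16
7,15
8,14
9,13
10,12
11,11
6,6,10
6,7,9
6,8,8
7,7,8

11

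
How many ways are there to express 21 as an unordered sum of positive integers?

792

Systematic enumeration (by largest part, then next-largest, …) yields 792.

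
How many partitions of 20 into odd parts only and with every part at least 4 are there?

4

Enumerating:
15,5
13,7
11,9
5,5,5,5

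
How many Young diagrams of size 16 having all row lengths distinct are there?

There are too many to list fully; the first 12 (by largest part) are:
16
1, 15
2, 14
3, 13
1, 2, 13
4, 12
1, 3, 12
5, 11
1, 4, 11
2, 3, 11
6, 10
1, 5, 10
…and 20 more, for 32 total.

32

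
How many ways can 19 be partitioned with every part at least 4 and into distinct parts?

Listing the qualifying partitions of 19:
19
15+4
14+5
13+6
12+7
11+8
10+9
10+5+4
9+6+4
8+7+4
8+6+5

11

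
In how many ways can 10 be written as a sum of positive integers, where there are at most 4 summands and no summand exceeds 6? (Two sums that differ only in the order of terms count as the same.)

16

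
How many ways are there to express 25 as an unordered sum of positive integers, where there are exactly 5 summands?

192

Systematic enumeration (by largest part, then next-largest, …) yields 192.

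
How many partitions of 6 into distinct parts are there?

4

The partitions of 6 that satisfy the conditions:
6
1, 5
2, 4
1, 2, 3
Counting gives 4.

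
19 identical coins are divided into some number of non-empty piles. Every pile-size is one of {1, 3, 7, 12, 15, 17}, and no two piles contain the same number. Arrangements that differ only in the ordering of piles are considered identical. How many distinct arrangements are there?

2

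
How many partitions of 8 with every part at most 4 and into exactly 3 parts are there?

They are:
4 + 3 + 1
4 + 2 + 2
3 + 3 + 2

3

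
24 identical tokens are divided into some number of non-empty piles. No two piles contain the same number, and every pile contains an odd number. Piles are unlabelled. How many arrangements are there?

Listing the qualifying partitions of 24:
23+1
21+3
19+5
17+7
15+9
15+5+3+1
13+11
13+7+3+1
11+9+3+1
11+7+5+1
9+7+5+3
That's 11 in total.

11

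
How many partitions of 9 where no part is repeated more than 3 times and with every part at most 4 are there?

Enumerating:
4, 4, 1
4, 3, 2
4, 3, 1, 1
4, 2, 2, 1
4, 2, 1, 1, 1
3, 3, 3
3, 3, 2, 1
3, 3, 1, 1, 1
3, 2, 2, 2
3, 2, 2, 1, 1
2, 2, 2, 1, 1, 1

11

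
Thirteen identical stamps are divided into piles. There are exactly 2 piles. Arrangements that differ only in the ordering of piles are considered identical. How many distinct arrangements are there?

6

The partitions of 13 that satisfy the conditions:
12 + 1
11 + 2
10 + 3
9 + 4
8 + 5
7 + 6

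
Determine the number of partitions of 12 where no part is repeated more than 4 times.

60

A partial list (first 12 by largest part):
12
11+1
10+2
10+1+1
9+3
9+2+1
9+1+1+1
8+4
8+3+1
8+2+2
8+2+1+1
8+1+1+1+1
…and 48 more, for 60 total.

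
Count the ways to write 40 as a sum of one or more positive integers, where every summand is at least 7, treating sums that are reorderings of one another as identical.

96

Counting exhaustively, 96 partitions satisfy the conditions.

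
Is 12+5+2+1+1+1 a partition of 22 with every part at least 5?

The parts sum to 22, and the condition 'every summand is at least 5' is violated.

No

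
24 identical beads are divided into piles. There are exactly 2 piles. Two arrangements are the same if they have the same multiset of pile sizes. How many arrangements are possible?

They are:
23 + 1
22 + 2
21 + 3
20 + 4
19 + 5
18 + 6
17 + 7
16 + 8
15 + 9
14 + 10
13 + 11
12 + 12
That's 12 in total.

12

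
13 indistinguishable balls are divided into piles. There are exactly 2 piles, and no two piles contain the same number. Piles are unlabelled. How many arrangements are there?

The partitions of 13 that satisfy the conditions:
12,1
11,2
10,3
9,4
8,5
7,6
Counting gives 6.

6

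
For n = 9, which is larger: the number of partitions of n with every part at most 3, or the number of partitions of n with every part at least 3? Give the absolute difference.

8

Partitions of 9 with every part at most 3: 12.
Partitions of 9 with every part at least 3: 4.
|12 − 4| = 8.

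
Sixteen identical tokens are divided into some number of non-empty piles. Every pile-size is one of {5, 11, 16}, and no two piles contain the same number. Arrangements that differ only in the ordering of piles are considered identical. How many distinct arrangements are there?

2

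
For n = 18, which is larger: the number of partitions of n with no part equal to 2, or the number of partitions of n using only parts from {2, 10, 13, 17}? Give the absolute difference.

Partitions of 18 with no part equal to 2: 154.
Partitions of 18 using only parts from {2, 10, 13, 17}: 2.
|154 − 2| = 152.

152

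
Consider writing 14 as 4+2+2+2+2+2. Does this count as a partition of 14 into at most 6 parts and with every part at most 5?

The parts sum to 14, and the condition 'there are at most 6 summands' holds; the condition 'no summand exceeds 5' holds.

Yes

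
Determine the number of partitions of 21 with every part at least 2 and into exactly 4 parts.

A partial list (first 12 by largest part):
15, 2, 2, 2
14, 3, 2, 2
13, 4, 2, 2
13, 3, 3, 2
12, 5, 2, 2
12, 4, 3, 2
12, 3, 3, 3
11, 6, 2, 2
11, 5, 3, 2
11, 4, 4, 2
11, 4, 3, 3
10, 7, 2, 2
…and 27 more, for 39 total.

39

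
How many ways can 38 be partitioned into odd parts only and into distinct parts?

There are too many to list fully; the first 12 (by largest part) are:
37+1
35+3
33+5
31+7
29+9
29+5+3+1
27+11
27+7+3+1
25+13
25+9+3+1
25+7+5+1
23+15
…and 25 more, for 37 total.

37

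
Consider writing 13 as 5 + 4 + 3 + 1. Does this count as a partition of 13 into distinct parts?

Yes

The parts sum to 13, and the condition 'all summands are distinct' holds.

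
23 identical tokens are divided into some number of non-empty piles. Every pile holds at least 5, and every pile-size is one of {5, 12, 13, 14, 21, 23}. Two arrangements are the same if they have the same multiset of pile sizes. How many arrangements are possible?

They are:
23
13 + 5 + 5

2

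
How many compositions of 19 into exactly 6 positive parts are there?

A composition of 19 into 6 positive parts is chosen by placing 5 dividers among the 18 gaps between 19 units: C(18,5) = 8568.

8568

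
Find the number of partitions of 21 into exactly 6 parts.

Systematic enumeration (by largest part, then next-largest, …) yields 110.

110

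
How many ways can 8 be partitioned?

22

The partitions of 8 that satisfy the conditions:
8
1, 7
2, 6
1, 1, 6
3, 5
1, 2, 5
1, 1, 1, 5
4, 4
1, 3, 4
2, 2, 4
1, 1, 2, 4
1, 1, 1, 1, 4
2, 3, 3
1, 1, 3, 3
1, 2, 2, 3
1, 1, 1, 2, 3
1, 1, 1, 1, 1, 3
2, 2, 2, 2
1, 1, 2, 2, 2
1, 1, 1, 1, 2, 2
1, 1, 1, 1, 1, 1, 2
1, 1, 1, 1, 1, 1, 1, 1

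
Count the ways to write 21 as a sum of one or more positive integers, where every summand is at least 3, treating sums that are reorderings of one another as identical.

60

There are too many to list fully; the first 12 (by largest part) are:
21
18, 3
17, 4
16, 5
15, 6
15, 3, 3
14, 7
14, 4, 3
13, 8
13, 5, 3
13, 4, 4
12, 9
…and 48 more, for 60 total.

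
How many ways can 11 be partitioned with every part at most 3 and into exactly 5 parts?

The partitions of 11 that satisfy the conditions:
3 + 3 + 3 + 1 + 1
3 + 3 + 2 + 2 + 1
3 + 2 + 2 + 2 + 2

3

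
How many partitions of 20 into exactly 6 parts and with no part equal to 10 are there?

Counting exhaustively, 83 partitions satisfy the conditions.

83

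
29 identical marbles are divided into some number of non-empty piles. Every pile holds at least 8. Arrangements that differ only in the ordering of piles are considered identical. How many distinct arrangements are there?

13

They are:
29
21+8
20+9
19+10
18+11
17+12
16+13
15+14
13+8+8
12+9+8
11+10+8
11+9+9
10+10+9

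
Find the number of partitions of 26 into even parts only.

There are 101 such partitions.

101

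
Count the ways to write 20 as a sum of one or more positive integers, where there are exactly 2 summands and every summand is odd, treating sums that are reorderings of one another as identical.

They are:
1, 19
3, 17
5, 15
7, 13
9, 11

5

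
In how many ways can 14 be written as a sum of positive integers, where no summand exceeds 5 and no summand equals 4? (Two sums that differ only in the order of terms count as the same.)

40

A partial list (first 12 by largest part):
5,5,3,1
5,5,2,2
5,5,2,1,1
5,5,1,1,1,1
5,3,3,3
5,3,3,2,1
5,3,3,1,1,1
5,3,2,2,2
5,3,2,2,1,1
5,3,2,1,1,1,1
5,3,1,1,1,1,1,1
5,2,2,2,2,1
…and 28 more, for 40 total.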